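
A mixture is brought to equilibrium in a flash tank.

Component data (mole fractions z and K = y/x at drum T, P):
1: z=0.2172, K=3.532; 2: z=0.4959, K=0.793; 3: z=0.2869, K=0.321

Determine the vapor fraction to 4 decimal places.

ψ = 0.2418

Rachford–Rice: g(ψ) = Σ zᵢ(Kᵢ−1)/(1+ψ(Kᵢ−1)) = 0.
g(0) = ΣzᵢKᵢ − 1 = 0.2525 and g(1) = 1 − Σzᵢ/Kᵢ = -0.5806, so a root lies in (0, 1).
Newton iteration, ψ⁰ = 0.59:
  ψ = 0.5900: g = -0.22142, g' = -0.6196 → ψ = 0.2327
  ψ = 0.2327: g = 0.00688, g' = -0.7614 → ψ = 0.2417
  ψ = 0.2417: g = 0.00006, g' = -0.7487 → ψ = 0.2418
Converged at ψ = 0.2418.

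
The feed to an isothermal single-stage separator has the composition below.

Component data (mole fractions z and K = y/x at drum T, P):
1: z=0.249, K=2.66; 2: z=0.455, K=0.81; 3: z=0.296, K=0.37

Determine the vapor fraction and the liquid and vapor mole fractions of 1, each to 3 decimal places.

ψ = 0.213, x_1 = 0.184, y_1 = 0.489

Let ψ = V/F and solve Σ zᵢ(Kᵢ−1)/(1+ψ(Kᵢ−1)) = 0.
Feasibility: ΣzᵢKᵢ = 1.140, Σzᵢ/Kᵢ = 1.455 — both > 1, two phases present.
Newton iteration, ψ⁰ = 0.5:
  ψ = 0.500: g = -0.1419, g' = -0.475 → ψ = 0.201
  ψ = 0.201: g = 0.0063, g' = -0.557 → ψ = 0.213
Converged at ψ = 0.213.
Compositions from xᵢ = zᵢ/(1+ψ(Kᵢ−1)), yᵢ = Kᵢxᵢ:
  1: x = 0.184, y = 0.489
  2: x = 0.474, y = 0.384
  3: x = 0.342, y = 0.126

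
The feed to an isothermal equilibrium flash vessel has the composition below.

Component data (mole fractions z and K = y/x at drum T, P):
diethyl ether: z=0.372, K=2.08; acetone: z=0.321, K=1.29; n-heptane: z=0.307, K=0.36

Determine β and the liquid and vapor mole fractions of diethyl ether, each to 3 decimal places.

Material balance + equilibrium reduce to Σ zᵢ(Kᵢ−1)/(1+β(Kᵢ−1)) = 0.
g(0) = ΣzᵢKᵢ − 1 = 0.298 and g(1) = 1 − Σzᵢ/Kᵢ = -0.280, so a root lies in (0, 1).
Iterate (Newton) starting at β = 0.5:
  β = 0.500: g = 0.0532, g' = -0.475 → β = 0.612
  β = 0.612: g = -0.0020, g' = -0.517 → β = 0.608
Converged at β = 0.608.
Compositions from xᵢ = zᵢ/(1+β(Kᵢ−1)), yᵢ = Kᵢxᵢ:
  diethyl ether: x = 0.225, y = 0.467
  acetone: x = 0.273, y = 0.352
  n-heptane: x = 0.503, y = 0.181

β = 0.608, x_diethyl ether = 0.225, y_diethyl ether = 0.467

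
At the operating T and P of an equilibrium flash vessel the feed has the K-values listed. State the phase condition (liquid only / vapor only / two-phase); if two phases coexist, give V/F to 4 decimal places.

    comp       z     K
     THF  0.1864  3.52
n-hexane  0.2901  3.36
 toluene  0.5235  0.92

ΣzᵢKᵢ = 2.1125; Σzᵢ/Kᵢ = 0.7083.
Since Σzᵢ/Kᵢ < 1 the mixture is above its dew point — single vapor phase.

vapor only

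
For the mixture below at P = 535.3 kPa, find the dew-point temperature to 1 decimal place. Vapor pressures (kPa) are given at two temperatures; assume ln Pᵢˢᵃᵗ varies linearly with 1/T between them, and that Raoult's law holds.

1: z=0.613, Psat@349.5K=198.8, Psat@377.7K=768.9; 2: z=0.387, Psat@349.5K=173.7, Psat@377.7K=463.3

Dew-point temperature: Σzᵢ·P/Pᵢˢᵃᵗ(T) = 1. Interpolate ln Pᵢˢᵃᵗ = aᵢ + bᵢ/T.
  T = 349.5 K: ΣzᵢP/Pᵢˢᵃᵗ = 2.8432
  T = 377.7 K: ΣzᵢP/Pᵢˢᵃᵗ = 0.8739
  T = 363.6 K: ΣzᵢP/Pᵢˢᵃᵗ = 1.5341
  T = 370.6 K: ΣzᵢP/Pᵢˢᵃᵗ = 1.1528
  T = 374.1 K: ΣzᵢP/Pᵢˢᵃᵗ = 1.0041
  T = 375.9 K: ΣzᵢP/Pᵢˢᵃᵗ = 0.9364
Interpolating between 374.1 K and 375.9 K gives T ≈ 374.2 K.

T = 374.2 K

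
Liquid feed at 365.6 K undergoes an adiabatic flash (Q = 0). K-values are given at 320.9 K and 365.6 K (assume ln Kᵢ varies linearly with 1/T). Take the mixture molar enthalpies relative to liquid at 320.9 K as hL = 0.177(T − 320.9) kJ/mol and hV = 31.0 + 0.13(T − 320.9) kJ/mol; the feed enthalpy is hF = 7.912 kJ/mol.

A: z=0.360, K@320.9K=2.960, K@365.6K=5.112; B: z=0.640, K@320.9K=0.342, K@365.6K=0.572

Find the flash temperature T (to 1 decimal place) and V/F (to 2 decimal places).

T = 323.1 K, V/F = 0.24

Adiabatic flash: solve Rachford–Rice at each trial T, then check hF = ψ·hV(T) + (1−ψ)·hL(T).
  T = 320.9 K: K = (2.960, 0.342), RR gives ψ = 0.221, H_out = 6.838 kJ/mol
  T = 365.6 K: K = (5.112, 0.572), RR gives ψ = 0.685, H_out = 27.722 kJ/mol
  T = 343.2 K: K = (3.957, 0.450), RR gives ψ = 0.438, H_out = 17.052 kJ/mol
  T = 332.0 K: K = (3.437, 0.394), RR gives ψ = 0.331, H_out = 12.056 kJ/mol
  T = 326.4 K: K = (3.192, 0.367), RR gives ψ = 0.277, H_out = 9.483 kJ/mol
  T = 323.6 K: K = (3.072, 0.354), RR gives ψ = 0.249, H_out = 8.155 kJ/mol
  T = 322.2 K: K = (3.014, 0.348), RR gives ψ = 0.234, H_out = 7.477 kJ/mol
Linear interpolation between T = 322.2 (H_out = 7.477) and T = 323.6 (H_out = 8.155) on hF = 7.912 gives T ≈ 323.1 K, at which ψ = 0.24.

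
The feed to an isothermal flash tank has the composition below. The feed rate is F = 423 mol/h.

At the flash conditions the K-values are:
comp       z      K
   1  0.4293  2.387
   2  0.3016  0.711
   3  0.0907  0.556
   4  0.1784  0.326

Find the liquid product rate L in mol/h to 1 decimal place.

L = 198.4 mol/h

Rachford–Rice: g(V/F) = Σ zᵢ(Kᵢ−1)/(1+V/F(Kᵢ−1)) = 0.
Check two-phase: ΣzᵢKᵢ = 1.3478 > 1 and Σzᵢ/Kᵢ = 1.3144 > 1, so g(0) = 0.3478 > 0 and g(1) = -0.3144 < 0.
Newton–Raphson from V/F = 0.49:
  V/F = 0.4900: g = 0.02196, g' = -0.5368 → V/F = 0.5309
  V/F = 0.5309: g = 0.00003, g' = -0.5362 → V/F = 0.5310
Converged at V/F = 0.5310.
Then V = V/F·F = 0.5310·423 = 224.6 mol/h and L = F − V = 198.4 mol/h.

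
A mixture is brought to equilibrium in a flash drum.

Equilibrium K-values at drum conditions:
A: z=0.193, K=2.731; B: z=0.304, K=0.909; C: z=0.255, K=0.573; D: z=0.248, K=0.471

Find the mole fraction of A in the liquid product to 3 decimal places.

x_A = 0.162

Newton–Raphson from β = 0.53:
  β = 0.530: g = -0.1779, g' = -0.372 → β = 0.052
  β = 0.052: g = 0.0327, g' = -0.612 → β = 0.105
  β = 0.105: g = 0.0019, g' = -0.545 → β = 0.108
Converged at β = 0.108.
Compositions from xᵢ = zᵢ/(1+β(Kᵢ−1)), yᵢ = Kᵢxᵢ:
  A: x = 0.162, y = 0.444
  B: x = 0.307, y = 0.279
  C: x = 0.267, y = 0.153
  D: x = 0.263, y = 0.124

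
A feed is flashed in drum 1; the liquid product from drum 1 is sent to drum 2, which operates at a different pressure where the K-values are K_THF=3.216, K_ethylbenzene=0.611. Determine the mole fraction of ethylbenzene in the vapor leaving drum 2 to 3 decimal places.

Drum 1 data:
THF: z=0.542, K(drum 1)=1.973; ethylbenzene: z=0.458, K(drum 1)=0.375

y_ethylbenzene (drum 2) = 0.520

Drum 1:
Let ψ₁ = V/F and solve Σ zᵢ(Kᵢ−1)/(1+ψ₁(Kᵢ−1)) = 0.
g(0) = ΣzᵢKᵢ − 1 = 0.241 and g(1) = 1 − Σzᵢ/Kᵢ = -0.496, so a root lies in (0, 1).
Binary case is linear: z₁(K₁−1)(1+ψ₁(K₂−1)) + z₂(K₂−1)(1+ψ₁(K₁−1)) = 0
⇒ ψ₁ = [z₁(K₁−1)+z₂(K₂−1)] / [−(K₁−1)(K₂−1)] = 0.2411/0.6081 = 0.396
Drum-1 compositions:
  THF: x = 0.391, y = 0.772
  ethylbenzene: x = 0.609, y = 0.228
Drum-2 feed = drum-1 liquid: z₂ = (0.3911, 0.6089).
Drum 2:
Rachford–Rice: g(ψ₂) = Σ zᵢ(Kᵢ−1)/(1+ψ₂(Kᵢ−1)) = 0.
Feasibility: ΣzᵢKᵢ = 1.630, Σzᵢ/Kᵢ = 1.118 — both > 1, two phases present.
Binary case is linear: z₁(K₁−1)(1+ψ₂(K₂−1)) + z₂(K₂−1)(1+ψ₂(K₁−1)) = 0
⇒ ψ₂ = [z₁(K₁−1)+z₂(K₂−1)] / [−(K₁−1)(K₂−1)] = 0.6299/0.8620 = 0.731
  THF: x = 0.149, y = 0.480
  ethylbenzene: x = 0.851, y = 0.520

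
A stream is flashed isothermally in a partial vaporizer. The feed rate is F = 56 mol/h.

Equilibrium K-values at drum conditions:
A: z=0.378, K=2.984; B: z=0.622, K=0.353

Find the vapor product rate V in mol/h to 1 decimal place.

Let β = V/F and solve Σ zᵢ(Kᵢ−1)/(1+β(Kᵢ−1)) = 0.
Check two-phase: ΣzᵢKᵢ = 1.348 > 1 and Σzᵢ/Kᵢ = 1.889 > 1, so g(0) = 0.348 > 0 and g(1) = -0.889 < 0.
Binary case is linear: z₁(K₁−1)(1+β(K₂−1)) + z₂(K₂−1)(1+β(K₁−1)) = 0
⇒ β = [z₁(K₁−1)+z₂(K₂−1)] / [−(K₁−1)(K₂−1)] = 0.3475/1.2836 = 0.271
Then V = β·F = 0.2707·56 = 15.2 mol/h and L = F − V = 40.8 mol/h.

V = 15.2 mol/h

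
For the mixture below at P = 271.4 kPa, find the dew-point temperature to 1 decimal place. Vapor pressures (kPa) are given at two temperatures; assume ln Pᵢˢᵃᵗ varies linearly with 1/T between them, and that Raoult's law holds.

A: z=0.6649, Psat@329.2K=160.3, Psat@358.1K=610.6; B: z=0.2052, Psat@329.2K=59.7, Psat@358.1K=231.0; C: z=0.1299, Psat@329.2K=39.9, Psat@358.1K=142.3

Dew-point temperature: Σzᵢ·P/Pᵢˢᵃᵗ(T) = 1. Interpolate ln Pᵢˢᵃᵗ = aᵢ + bᵢ/T.
  T = 329.2 K: ΣzᵢP/Pᵢˢᵃᵗ = 2.9422
  T = 358.1 K: ΣzᵢP/Pᵢˢᵃᵗ = 0.7844
  T = 343.6 K: ΣzᵢP/Pᵢˢᵃᵗ = 1.4806
  T = 350.9 K: ΣzᵢP/Pᵢˢᵃᵗ = 1.0682
  T = 354.5 K: ΣzᵢP/Pᵢˢᵃᵗ = 0.9139
  T = 352.7 K: ΣzᵢP/Pᵢˢᵃᵗ = 0.9877
Interpolating between 350.9 K and 352.7 K gives T ≈ 352.4 K.

T = 352.4 K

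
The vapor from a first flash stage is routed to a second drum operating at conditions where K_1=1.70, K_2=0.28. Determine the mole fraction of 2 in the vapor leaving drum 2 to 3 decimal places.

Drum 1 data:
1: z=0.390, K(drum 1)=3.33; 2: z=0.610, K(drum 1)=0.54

Drum 1:
Material balance + equilibrium reduce to Σ zᵢ(Kᵢ−1)/(1+ψ₁(Kᵢ−1)) = 0.
Feasibility: ΣzᵢKᵢ = 1.628, Σzᵢ/Kᵢ = 1.247 — both > 1, two phases present.
Binary case is linear: z₁(K₁−1)(1+ψ₁(K₂−1)) + z₂(K₂−1)(1+ψ₁(K₁−1)) = 0
⇒ ψ₁ = [z₁(K₁−1)+z₂(K₂−1)] / [−(K₁−1)(K₂−1)] = 0.6281/1.0718 = 0.586
Drum-1 compositions:
  1: x = 0.165, y = 0.549
  2: x = 0.835, y = 0.451
Drum-2 feed = drum-1 vapor: z₂ = (0.5490, 0.4510).
Drum 2:
Iterate (Newton) starting at ψ₂ = 0.4:
  ψ₂ = 0.400: g = -0.1558, g' = -0.625 → ψ₂ = 0.151
  ψ₂ = 0.151: g = -0.0167, g' = -0.514 → ψ₂ = 0.118
Converged at ψ₂ = 0.118.
  1: x = 0.507, y = 0.862
  2: x = 0.493, y = 0.138

y_2 (drum 2) = 0.138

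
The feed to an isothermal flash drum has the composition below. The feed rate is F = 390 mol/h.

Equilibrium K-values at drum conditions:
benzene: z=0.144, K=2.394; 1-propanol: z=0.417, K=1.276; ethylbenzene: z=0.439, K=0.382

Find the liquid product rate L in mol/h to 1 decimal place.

Newton iteration, V/F⁰ = 0.5:
  V/F = 0.500: g = -0.1732, g' = -0.473 → V/F = 0.134
  V/F = 0.134: g = -0.0155, g' = -0.428 → V/F = 0.097
  V/F = 0.097: g = 0.0002, g' = -0.437 → V/F = 0.098
Converged at V/F = 0.098.
Then V = V/F·F = 0.0977·390 = 38.1 mol/h and L = F − V = 351.9 mol/h.

L = 351.9 mol/h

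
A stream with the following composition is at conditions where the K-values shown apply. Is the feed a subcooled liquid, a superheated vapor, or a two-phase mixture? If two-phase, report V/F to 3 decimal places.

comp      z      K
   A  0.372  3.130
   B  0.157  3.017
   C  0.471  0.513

two-phase, V/F = 0.861

ΣzᵢKᵢ = 1.880; Σzᵢ/Kᵢ = 1.089.
Both exceed 1, so a two-phase solution exists.
Rachford–Rice: g(ψ) = Σ zᵢ(Kᵢ−1)/(1+ψ(Kᵢ−1)) = 0.
Newton–Raphson from ψ = 0.5:
  ψ = 0.500: g = 0.2382, g' = -0.749 → ψ = 0.818
  ψ = 0.818: g = 0.0273, g' = -0.624 → ψ = 0.862
  ψ = 0.862: g = -0.0000, g' = -0.627 → ψ = 0.861
Converged at ψ = 0.861.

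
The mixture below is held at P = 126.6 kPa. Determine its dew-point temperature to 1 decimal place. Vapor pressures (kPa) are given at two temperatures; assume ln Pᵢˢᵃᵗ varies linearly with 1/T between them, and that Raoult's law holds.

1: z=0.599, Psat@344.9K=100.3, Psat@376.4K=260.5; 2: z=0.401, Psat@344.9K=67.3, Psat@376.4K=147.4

T = 359.2 K

Dew-point temperature: Σzᵢ·P/Pᵢˢᵃᵗ(T) = 1. Interpolate ln Pᵢˢᵃᵗ = aᵢ + bᵢ/T.
  T = 344.9 K: ΣzᵢP/Pᵢˢᵃᵗ = 1.5104
  T = 376.4 K: ΣzᵢP/Pᵢˢᵃᵗ = 0.6355
  T = 360.6 K: ΣzᵢP/Pᵢˢᵃᵗ = 0.9618
  T = 352.8 K: ΣzᵢP/Pᵢˢᵃᵗ = 1.1973
  T = 356.7 K: ΣzᵢP/Pᵢˢᵃᵗ = 1.0718
  T = 358.6 K: ΣzᵢP/Pᵢˢᵃᵗ = 1.0164
Interpolating between 358.6 K and 360.6 K gives T ≈ 359.2 K.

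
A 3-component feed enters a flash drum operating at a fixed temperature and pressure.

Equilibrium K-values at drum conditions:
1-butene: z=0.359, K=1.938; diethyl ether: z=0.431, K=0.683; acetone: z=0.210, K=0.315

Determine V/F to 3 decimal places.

V/F = 0.129

Rachford–Rice: g(V/F) = Σ zᵢ(Kᵢ−1)/(1+V/F(Kᵢ−1)) = 0.
g(0) = ΣzᵢKᵢ − 1 = 0.056 and g(1) = 1 − Σzᵢ/Kᵢ = -0.483, so a root lies in (0, 1).
Iterate (Newton) starting at V/F = 0.5:
  V/F = 0.500: g = -0.1519, g' = -0.435 → V/F = 0.151
  V/F = 0.151: g = -0.0090, g' = -0.413 → V/F = 0.129
Converged at V/F = 0.129.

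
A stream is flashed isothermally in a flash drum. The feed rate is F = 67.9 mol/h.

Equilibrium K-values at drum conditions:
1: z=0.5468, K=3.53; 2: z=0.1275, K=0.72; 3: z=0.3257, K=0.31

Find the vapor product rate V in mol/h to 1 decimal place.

V = 48.8 mol/h

Rachford–Rice: g(ψ) = Σ zᵢ(Kᵢ−1)/(1+ψ(Kᵢ−1)) = 0.
Feasibility: ΣzᵢKᵢ = 2.1230, Σzᵢ/Kᵢ = 1.3826 — both > 1, two phases present.
Iterate (Newton) starting at ψ = 0.5:
  ψ = 0.5000: g = 0.22616, g' = -1.0572 → ψ = 0.7139
  ψ = 0.7139: g = 0.00544, g' = -1.0624 → ψ = 0.7190
Converged at ψ = 0.7190.
Then V = ψ·F = 0.7190·67.9 = 48.8 mol/h and L = F − V = 19.1 mol/h.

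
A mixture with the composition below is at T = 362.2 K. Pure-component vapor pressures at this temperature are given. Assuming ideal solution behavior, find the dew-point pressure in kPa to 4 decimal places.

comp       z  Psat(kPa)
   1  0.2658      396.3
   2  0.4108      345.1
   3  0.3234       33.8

Pdew = 87.4957 kPa

At the dew point ψ → 1, so Σzᵢ/Kᵢ = 1 with Kᵢ = Pᵢˢᵃᵗ/P ⇒ 1/P = Σzᵢ/Pᵢˢᵃᵗ.
1/P = 0.2658/396.3 + 0.4108/345.1 + 0.3234/33.8 = 0.0114291 ⇒ P = 87.4957 kPa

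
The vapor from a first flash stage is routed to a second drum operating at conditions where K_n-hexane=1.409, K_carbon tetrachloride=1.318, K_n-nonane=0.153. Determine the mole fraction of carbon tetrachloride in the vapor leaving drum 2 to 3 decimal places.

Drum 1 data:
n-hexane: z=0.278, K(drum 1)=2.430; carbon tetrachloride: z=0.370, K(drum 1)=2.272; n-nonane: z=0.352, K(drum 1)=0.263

y_carbon tetrachloride (drum 2) = 0.535

Drum 1:
Material balance + equilibrium reduce to Σ zᵢ(Kᵢ−1)/(1+ψ₁(Kᵢ−1)) = 0.
Feasibility: ΣzᵢKᵢ = 1.609, Σzᵢ/Kᵢ = 1.616 — both > 1, two phases present.
Iterate (Newton) starting at ψ₁ = 0.63:
  ψ₁ = 0.630: g = -0.0139, g' = -1.008 → ψ₁ = 0.616
Converged at ψ₁ = 0.616.
Drum-1 compositions:
  n-hexane: x = 0.148, y = 0.359
  carbon tetrachloride: x = 0.207, y = 0.471
  n-nonane: x = 0.645, y = 0.170
Drum-2 feed = drum-1 vapor: z₂ = (0.3591, 0.4713, 0.1696).
Drum 2:
Let ψ₂ = V/F and solve Σ zᵢ(Kᵢ−1)/(1+ψ₂(Kᵢ−1)) = 0.
Feasibility: ΣzᵢKᵢ = 1.153, Σzᵢ/Kᵢ = 1.721 — both > 1, two phases present.
Newton iteration, ψ₂⁰ = 0.47:
  ψ₂ = 0.470: g = 0.0150, g' = -0.414 → ψ₂ = 0.506
  ψ₂ = 0.506: g = -0.0006, g' = -0.449 → ψ₂ = 0.505
Converged at ψ₂ = 0.505.
  n-hexane: x = 0.298, y = 0.419
  carbon tetrachloride: x = 0.406, y = 0.535
  n-nonane: x = 0.296, y = 0.045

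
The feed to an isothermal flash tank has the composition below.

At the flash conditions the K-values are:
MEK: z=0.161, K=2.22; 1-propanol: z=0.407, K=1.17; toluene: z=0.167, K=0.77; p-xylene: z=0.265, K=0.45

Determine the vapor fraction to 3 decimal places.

Let ψ = V/F and solve Σ zᵢ(Kᵢ−1)/(1+ψ(Kᵢ−1)) = 0.
Feasibility: ΣzᵢKᵢ = 1.081, Σzᵢ/Kᵢ = 1.226 — both > 1, two phases present.
Newton–Raphson from ψ = 0.5:
  ψ = 0.500: g = -0.0587, g' = -0.266 → ψ = 0.280
  ψ = 0.280: g = -0.0008, g' = -0.266 → ψ = 0.277
Converged at ψ = 0.277.

ψ = 0.277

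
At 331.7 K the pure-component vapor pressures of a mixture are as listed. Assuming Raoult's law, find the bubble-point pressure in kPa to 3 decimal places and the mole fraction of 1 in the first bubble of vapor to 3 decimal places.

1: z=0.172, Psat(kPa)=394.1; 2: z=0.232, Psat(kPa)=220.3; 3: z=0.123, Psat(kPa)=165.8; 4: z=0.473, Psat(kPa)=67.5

Pbub = 171.216 kPa, y_1 = 0.396

At the bubble point ψ → 0, so ΣzᵢKᵢ = 1 with Kᵢ = Pᵢˢᵃᵗ/P ⇒ P = ΣzᵢPᵢˢᵃᵗ.
P = 0.172·394.1 + 0.232·220.3 + 0.123·165.8 + 0.473·67.5 = 171.216 kPa
yᵢ = zᵢPᵢˢᵃᵗ/P ⇒ y_1 = 0.172·394.1/171.216 = 0.396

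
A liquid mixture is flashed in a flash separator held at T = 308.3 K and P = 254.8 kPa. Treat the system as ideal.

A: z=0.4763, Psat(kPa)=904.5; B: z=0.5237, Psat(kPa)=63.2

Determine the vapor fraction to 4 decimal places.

Raoult's law: Kᵢ = Pᵢˢᵃᵗ/P = Pᵢˢᵃᵗ/254.8.
  K_A = 904.5/254.8 = 3.549843, K_B = 63.2/254.8 = 0.248038
Material balance + equilibrium reduce to Σ zᵢ(Kᵢ−1)/(1+ψ(Kᵢ−1)) = 0.
Feasibility: ΣzᵢKᵢ = 1.8207, Σzᵢ/Kᵢ = 2.2455 — both > 1, two phases present.
Iterate (Newton) starting at ψ = 0.5:
  ψ = 0.5000: g = -0.09721, g' = -1.3588 → ψ = 0.4285
  ψ = 0.4285: g = -0.00059, g' = -1.3518 → ψ = 0.4280
Converged at ψ = 0.4280.

ψ = 0.4280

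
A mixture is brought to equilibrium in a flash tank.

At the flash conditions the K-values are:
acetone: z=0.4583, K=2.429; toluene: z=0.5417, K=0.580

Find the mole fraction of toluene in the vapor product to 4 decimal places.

y_toluene = 0.4483

Rachford–Rice: g(V/F) = Σ zᵢ(Kᵢ−1)/(1+V/F(Kᵢ−1)) = 0.
Feasibility: ΣzᵢKᵢ = 1.4274, Σzᵢ/Kᵢ = 1.1226 — both > 1, two phases present.
Binary case is linear: z₁(K₁−1)(1+V/F(K₂−1)) + z₂(K₂−1)(1+V/F(K₁−1)) = 0
⇒ V/F = [z₁(K₁−1)+z₂(K₂−1)] / [−(K₁−1)(K₂−1)] = 0.42740/0.60018 = 0.7121
Compositions from xᵢ = zᵢ/(1+V/F(Kᵢ−1)), yᵢ = Kᵢxᵢ:
  acetone: x = 0.2271, y = 0.5517
  toluene: x = 0.7729, y = 0.4483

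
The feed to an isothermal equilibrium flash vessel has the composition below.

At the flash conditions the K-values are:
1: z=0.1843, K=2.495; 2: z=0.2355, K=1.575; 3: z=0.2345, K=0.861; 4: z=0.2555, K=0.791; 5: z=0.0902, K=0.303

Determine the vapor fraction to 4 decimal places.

Material balance + equilibrium reduce to Σ zᵢ(Kᵢ−1)/(1+ψ(Kᵢ−1)) = 0.
g(0) = ΣzᵢKᵢ − 1 = 0.2621 and g(1) = 1 − Σzᵢ/Kᵢ = -0.1164, so a root lies in (0, 1).
Newton iteration, ψ⁰ = 0.5:
  ψ = 0.5000: g = 0.07168, g' = -0.3042 → ψ = 0.7356
  ψ = 0.7356: g = -0.00205, g' = -0.3376 → ψ = 0.7295
Converged at ψ = 0.7295.

ψ = 0.7295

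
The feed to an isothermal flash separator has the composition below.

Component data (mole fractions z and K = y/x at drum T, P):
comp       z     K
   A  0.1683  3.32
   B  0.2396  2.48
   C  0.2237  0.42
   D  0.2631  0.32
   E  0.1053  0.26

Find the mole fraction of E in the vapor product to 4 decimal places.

y_E = 0.0350

Iterate (Newton) starting at ψ = 0.5:
  ψ = 0.5000: g = -0.19293, g' = -0.9414 → ψ = 0.2950
  ψ = 0.2950: g = -0.00141, g' = -0.9678 → ψ = 0.2936
Converged at ψ = 0.2936.
Compositions from xᵢ = zᵢ/(1+ψ(Kᵢ−1)), yᵢ = Kᵢxᵢ:
  A: x = 0.1001, y = 0.3324
  B: x = 0.1670, y = 0.4142
  C: x = 0.2696, y = 0.1132
  D: x = 0.3287, y = 0.1052
  E: x = 0.1345, y = 0.0350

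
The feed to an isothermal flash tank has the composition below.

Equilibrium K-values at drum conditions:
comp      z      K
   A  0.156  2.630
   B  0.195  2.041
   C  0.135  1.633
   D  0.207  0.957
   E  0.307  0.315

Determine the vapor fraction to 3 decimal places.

Rachford–Rice: g(ψ) = Σ zᵢ(Kᵢ−1)/(1+ψ(Kᵢ−1)) = 0.
g(0) = ΣzᵢKᵢ − 1 = 0.324 and g(1) = 1 − Σzᵢ/Kᵢ = -0.428, so a root lies in (0, 1).
Iterate (Newton) starting at ψ = 0.5:
  ψ = 0.500: g = 0.0096, g' = -0.582 → ψ = 0.516
Converged at ψ = 0.516.

ψ = 0.516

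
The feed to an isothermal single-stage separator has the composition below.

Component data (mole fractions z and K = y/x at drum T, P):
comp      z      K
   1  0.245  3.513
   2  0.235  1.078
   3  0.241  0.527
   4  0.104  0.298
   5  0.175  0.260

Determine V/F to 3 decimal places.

Material balance + equilibrium reduce to Σ zᵢ(Kᵢ−1)/(1+V/F(Kᵢ−1)) = 0.
Check two-phase: ΣzᵢKᵢ = 1.318 > 1 and Σzᵢ/Kᵢ = 1.767 > 1, so g(0) = 0.318 > 0 and g(1) = -0.767 < 0.
Newton–Raphson from V/F = 0.5:
  V/F = 0.500: g = -0.1769, g' = -0.761 → V/F = 0.268
  V/F = 0.268: g = 0.0043, g' = -0.852 → V/F = 0.273
Converged at V/F = 0.273.

V/F = 0.273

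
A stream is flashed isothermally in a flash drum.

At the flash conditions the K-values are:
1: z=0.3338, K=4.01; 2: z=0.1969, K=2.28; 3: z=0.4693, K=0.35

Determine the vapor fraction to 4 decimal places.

Material balance + equilibrium reduce to Σ zᵢ(Kᵢ−1)/(1+ψ(Kᵢ−1)) = 0.
Check two-phase: ΣzᵢKᵢ = 1.9517 > 1 and Σzᵢ/Kᵢ = 1.5105 > 1, so g(0) = 0.9517 > 0 and g(1) = -0.5105 < 0.
Iterate (Newton) starting at ψ = 0.5:
  ψ = 0.5000: g = 0.10285, g' = -1.0371 → ψ = 0.5992
  ψ = 0.5992: g = 0.00139, g' = -1.0200 → ψ = 0.6005
Converged at ψ = 0.6005.

ψ = 0.6005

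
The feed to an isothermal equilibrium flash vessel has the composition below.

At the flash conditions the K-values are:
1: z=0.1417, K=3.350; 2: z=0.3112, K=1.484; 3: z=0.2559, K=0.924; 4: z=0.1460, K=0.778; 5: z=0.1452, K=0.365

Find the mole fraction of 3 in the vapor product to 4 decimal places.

Material balance + equilibrium reduce to Σ zᵢ(Kᵢ−1)/(1+ψ(Kᵢ−1)) = 0.
Check two-phase: ΣzᵢKᵢ = 1.3396 > 1 and Σzᵢ/Kᵢ = 1.1144 > 1, so g(0) = 0.3396 > 0 and g(1) = -0.1144 < 0.
Newton iteration, ψ⁰ = 0.45:
  ψ = 0.4500: g = 0.10029, g' = -0.3592 → ψ = 0.7292
  ψ = 0.7292: g = 0.00308, g' = -0.3611 → ψ = 0.7377
Converged at ψ = 0.7377.
Compositions from xᵢ = zᵢ/(1+ψ(Kᵢ−1)), yᵢ = Kᵢxᵢ:
  1: x = 0.0518, y = 0.1737
  2: x = 0.2293, y = 0.3403
  3: x = 0.2711, y = 0.2505
  4: x = 0.1746, y = 0.1358
  5: x = 0.2731, y = 0.0997

y_3 = 0.2505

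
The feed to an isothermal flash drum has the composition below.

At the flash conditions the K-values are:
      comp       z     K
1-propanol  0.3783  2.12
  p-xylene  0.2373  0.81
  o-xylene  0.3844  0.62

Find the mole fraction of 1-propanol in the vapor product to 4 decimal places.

y_1-propanol = 0.4644

Rachford–Rice: g(V/F) = Σ zᵢ(Kᵢ−1)/(1+V/F(Kᵢ−1)) = 0.
Feasibility: ΣzᵢKᵢ = 1.2325, Σzᵢ/Kᵢ = 1.0914 — both > 1, two phases present.
Newton iteration, V/F⁰ = 0.62:
  V/F = 0.6200: g = 0.00786, g' = -0.2713 → V/F = 0.6490
  V/F = 0.6490: g = 0.00005, g' = -0.2681 → V/F = 0.6491
Converged at V/F = 0.6491.
Compositions from xᵢ = zᵢ/(1+V/F(Kᵢ−1)), yᵢ = Kᵢxᵢ:
  1-propanol: x = 0.2190, y = 0.4644
  p-xylene: x = 0.2707, y = 0.2193
  o-xylene: x = 0.5103, y = 0.3164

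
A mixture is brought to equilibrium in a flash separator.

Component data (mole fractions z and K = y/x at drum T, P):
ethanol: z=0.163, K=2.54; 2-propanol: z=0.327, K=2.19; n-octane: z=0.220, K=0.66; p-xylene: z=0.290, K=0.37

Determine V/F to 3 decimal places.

V/F = 0.549

Material balance + equilibrium reduce to Σ zᵢ(Kᵢ−1)/(1+V/F(Kᵢ−1)) = 0.
g(0) = ΣzᵢKᵢ − 1 = 0.383 and g(1) = 1 − Σzᵢ/Kᵢ = -0.331, so a root lies in (0, 1).
Iterate (Newton) starting at V/F = 0.5:
  V/F = 0.500: g = 0.0290, g' = -0.588 → V/F = 0.549
Converged at V/F = 0.549.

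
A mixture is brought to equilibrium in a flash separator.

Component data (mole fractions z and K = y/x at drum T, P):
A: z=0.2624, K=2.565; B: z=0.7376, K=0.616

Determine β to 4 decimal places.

Let β = V/F and solve Σ zᵢ(Kᵢ−1)/(1+β(Kᵢ−1)) = 0.
g(0) = ΣzᵢKᵢ − 1 = 0.1274 and g(1) = 1 − Σzᵢ/Kᵢ = -0.2997, so a root lies in (0, 1).
Binary case is linear: z₁(K₁−1)(1+β(K₂−1)) + z₂(K₂−1)(1+β(K₁−1)) = 0
⇒ β = [z₁(K₁−1)+z₂(K₂−1)] / [−(K₁−1)(K₂−1)] = 0.12742/0.60096 = 0.2120

β = 0.2120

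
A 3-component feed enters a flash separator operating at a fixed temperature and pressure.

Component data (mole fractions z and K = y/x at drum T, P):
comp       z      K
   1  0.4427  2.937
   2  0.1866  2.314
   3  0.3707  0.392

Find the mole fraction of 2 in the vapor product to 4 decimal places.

Rachford–Rice: g(ψ) = Σ zᵢ(Kᵢ−1)/(1+ψ(Kᵢ−1)) = 0.
Check two-phase: ΣzᵢKᵢ = 1.8773 > 1 and Σzᵢ/Kᵢ = 1.1770 > 1, so g(0) = 0.8773 > 0 and g(1) = -0.1770 < 0.
Newton–Raphson from ψ = 0.5:
  ψ = 0.5000: g = 0.25976, g' = -0.8289 → ψ = 0.8134
  ψ = 0.8134: g = 0.00556, g' = -0.8620 → ψ = 0.8198
Converged at ψ = 0.8198.
Compositions from xᵢ = zᵢ/(1+ψ(Kᵢ−1)), yᵢ = Kᵢxᵢ:
  1: x = 0.1711, y = 0.5024
  2: x = 0.0898, y = 0.2079
  3: x = 0.7391, y = 0.2897

y_2 = 0.2079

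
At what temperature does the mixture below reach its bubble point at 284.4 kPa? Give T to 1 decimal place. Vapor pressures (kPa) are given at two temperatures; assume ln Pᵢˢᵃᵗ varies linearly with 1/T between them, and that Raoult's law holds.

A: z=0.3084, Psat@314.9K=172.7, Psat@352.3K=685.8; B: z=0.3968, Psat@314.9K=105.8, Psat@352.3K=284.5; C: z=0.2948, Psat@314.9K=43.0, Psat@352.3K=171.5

T = 343.3 K

Bubble-point temperature: ΣzᵢPᵢˢᵃᵗ(T) = P. Interpolate ln Pᵢˢᵃᵗ = aᵢ + bᵢ/T.
  T = 314.9 K: ΣzᵢPᵢˢᵃᵗ = 107.92 kPa
  T = 352.3 K: ΣzᵢPᵢˢᵃᵗ = 374.95 kPa
  T = 333.6 K: ΣzᵢPᵢˢᵃᵗ = 207.41 kPa
  T = 343.0 K: ΣzᵢPᵢˢᵃᵗ = 281.32 kPa
  T = 347.6 K: ΣzᵢPᵢˢᵃᵗ = 324.83 kPa
  T = 345.3 K: ΣzᵢPᵢˢᵃᵗ = 302.42 kPa
Interpolating between 343.0 K and 345.3 K gives T ≈ 343.3 K.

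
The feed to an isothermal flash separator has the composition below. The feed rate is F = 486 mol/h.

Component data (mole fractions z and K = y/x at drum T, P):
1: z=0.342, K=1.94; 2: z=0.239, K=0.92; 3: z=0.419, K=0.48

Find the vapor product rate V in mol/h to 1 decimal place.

Material balance + equilibrium reduce to Σ zᵢ(Kᵢ−1)/(1+V/F(Kᵢ−1)) = 0.
Check two-phase: ΣzᵢKᵢ = 1.084 > 1 and Σzᵢ/Kᵢ = 1.309 > 1, so g(0) = 0.084 > 0 and g(1) = -0.309 < 0.
Iterate (Newton) starting at V/F = 0.67:
  V/F = 0.670: g = -0.1573, g' = -0.382 → V/F = 0.258
  V/F = 0.258: g = -0.0126, g' = -0.348 → V/F = 0.222
  V/F = 0.222: g = 0.0001, g' = -0.353 → V/F = 0.223
Converged at V/F = 0.223.
Then V = V/F·F = 0.2226·486 = 108.2 mol/h and L = F − V = 377.8 mol/h.

V = 108.2 mol/h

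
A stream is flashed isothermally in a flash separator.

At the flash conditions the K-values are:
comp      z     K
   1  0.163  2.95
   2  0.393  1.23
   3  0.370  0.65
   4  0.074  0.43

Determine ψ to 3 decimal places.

Material balance + equilibrium reduce to Σ zᵢ(Kᵢ−1)/(1+ψ(Kᵢ−1)) = 0.
g(0) = ΣzᵢKᵢ − 1 = 0.237 and g(1) = 1 − Σzᵢ/Kᵢ = -0.116, so a root lies in (0, 1).
Newton–Raphson from ψ = 0.51:
  ψ = 0.510: g = 0.0232, g' = -0.287 → ψ = 0.591
  ψ = 0.591: g = 0.0005, g' = -0.277 → ψ = 0.592
Converged at ψ = 0.592.

ψ = 0.592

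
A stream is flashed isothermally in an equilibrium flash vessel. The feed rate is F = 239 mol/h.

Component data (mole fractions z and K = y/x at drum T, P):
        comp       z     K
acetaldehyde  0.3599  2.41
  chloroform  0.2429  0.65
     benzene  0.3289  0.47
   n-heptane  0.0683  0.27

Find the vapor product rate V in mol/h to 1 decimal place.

V = 67.8 mol/h

Material balance + equilibrium reduce to Σ zᵢ(Kᵢ−1)/(1+ψ(Kᵢ−1)) = 0.
g(0) = ΣzᵢKᵢ − 1 = 0.1983 and g(1) = 1 − Σzᵢ/Kᵢ = -0.4758, so a root lies in (0, 1).
Iterate (Newton) starting at ψ = 0.55:
  ψ = 0.5500: g = -0.14881, g' = -0.5583 → ψ = 0.2834
  ψ = 0.2834: g = 0.00019, g' = -0.5877 → ψ = 0.2838
Converged at ψ = 0.2838.
Then V = ψ·F = 0.2838·239 = 67.8 mol/h and L = F − V = 171.2 mol/h.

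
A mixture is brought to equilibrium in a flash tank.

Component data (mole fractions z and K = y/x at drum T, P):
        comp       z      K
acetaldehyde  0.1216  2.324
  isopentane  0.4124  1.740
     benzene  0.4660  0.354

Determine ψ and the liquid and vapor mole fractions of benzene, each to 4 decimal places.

Rachford–Rice: g(ψ) = Σ zᵢ(Kᵢ−1)/(1+ψ(Kᵢ−1)) = 0.
Check two-phase: ΣzᵢKᵢ = 1.1651 > 1 and Σzᵢ/Kᵢ = 1.6057 > 1, so g(0) = 0.1651 > 0 and g(1) = -0.6057 < 0.
Iterate (Newton) starting at ψ = 0.56:
  ψ = 0.5600: g = -0.16345, g' = -0.6606 → ψ = 0.3126
  ψ = 0.3126: g = -0.01548, g' = -0.5609 → ψ = 0.2850
  ψ = 0.2850: g = -0.00004, g' = -0.5585 → ψ = 0.2849
Converged at ψ = 0.2849.
Compositions from xᵢ = zᵢ/(1+ψ(Kᵢ−1)), yᵢ = Kᵢxᵢ:
  acetaldehyde: x = 0.0883, y = 0.2052
  isopentane: x = 0.3406, y = 0.5926
  benzene: x = 0.5711, y = 0.2022

ψ = 0.2849, x_benzene = 0.5711, y_benzene = 0.2022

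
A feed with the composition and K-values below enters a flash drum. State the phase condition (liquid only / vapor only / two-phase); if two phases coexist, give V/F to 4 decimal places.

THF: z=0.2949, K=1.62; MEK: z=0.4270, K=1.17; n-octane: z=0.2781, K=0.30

two-phase, V/F = 0.2226

ΣzᵢKᵢ = 1.0608; Σzᵢ/Kᵢ = 1.4740.
Both exceed 1, so a two-phase solution exists.
Rachford–Rice: g(ψ) = Σ zᵢ(Kᵢ−1)/(1+ψ(Kᵢ−1)) = 0.
Newton–Raphson from ψ = 0.5:
  ψ = 0.5000: g = -0.09302, g' = -0.3991 → ψ = 0.2669
  ψ = 0.2669: g = -0.01308, g' = -0.3008 → ψ = 0.2234
  ψ = 0.2234: g = -0.00023, g' = -0.2904 → ψ = 0.2226
Converged at ψ = 0.2226.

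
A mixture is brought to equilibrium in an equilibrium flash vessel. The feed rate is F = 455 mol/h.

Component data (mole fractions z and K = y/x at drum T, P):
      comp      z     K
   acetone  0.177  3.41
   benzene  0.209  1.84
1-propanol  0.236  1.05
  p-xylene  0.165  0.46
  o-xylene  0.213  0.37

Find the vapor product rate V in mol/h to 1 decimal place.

V = 236.2 mol/h

Rachford–Rice: g(V/F) = Σ zᵢ(Kᵢ−1)/(1+V/F(Kᵢ−1)) = 0.
Check two-phase: ΣzᵢKᵢ = 1.391 > 1 and Σzᵢ/Kᵢ = 1.325 > 1, so g(0) = 0.391 > 0 and g(1) = -0.325 < 0.
Iterate (Newton) starting at V/F = 0.5:
  V/F = 0.500: g = 0.0106, g' = -0.556 → V/F = 0.519
Converged at V/F = 0.519.
Then V = V/F·F = 0.5192·455 = 236.2 mol/h and L = F − V = 218.8 mol/h.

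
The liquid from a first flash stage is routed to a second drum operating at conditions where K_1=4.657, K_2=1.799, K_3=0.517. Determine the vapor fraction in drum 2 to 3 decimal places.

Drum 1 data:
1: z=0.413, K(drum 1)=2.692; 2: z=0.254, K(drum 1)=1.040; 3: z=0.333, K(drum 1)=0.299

V/F (drum 2) = 0.629

Drum 1:
Material balance + equilibrium reduce to Σ zᵢ(Kᵢ−1)/(1+ψ₁(Kᵢ−1)) = 0.
g(0) = ΣzᵢKᵢ − 1 = 0.476 and g(1) = 1 − Σzᵢ/Kᵢ = -0.511, so a root lies in (0, 1).
Newton iteration, ψ₁⁰ = 0.57:
  ψ₁ = 0.570: g = -0.0231, g' = -0.761 → ψ₁ = 0.540
  ψ₁ = 0.540: g = -0.0002, g' = -0.747 → ψ₁ = 0.539
Converged at ψ₁ = 0.539.
Drum-1 compositions:
  1: x = 0.216, y = 0.581
  2: x = 0.249, y = 0.259
  3: x = 0.535, y = 0.160
Drum-2 feed = drum-1 liquid: z₂ = (0.2159, 0.2486, 0.5354).
Drum 2:
Let ψ₂ = V/F and solve Σ zᵢ(Kᵢ−1)/(1+ψ₂(Kᵢ−1)) = 0.
Feasibility: ΣzᵢKᵢ = 1.730, Σzᵢ/Kᵢ = 1.220 — both > 1, two phases present.
Iterate (Newton) starting at ψ₂ = 0.4:
  ψ₂ = 0.400: g = 0.1507, g' = -0.759 → ψ₂ = 0.598
  ψ₂ = 0.598: g = 0.0183, g' = -0.604 → ψ₂ = 0.629
Converged at ψ₂ = 0.629.
  1: x = 0.065, y = 0.305
  2: x = 0.165, y = 0.298
  3: x = 0.769, y = 0.398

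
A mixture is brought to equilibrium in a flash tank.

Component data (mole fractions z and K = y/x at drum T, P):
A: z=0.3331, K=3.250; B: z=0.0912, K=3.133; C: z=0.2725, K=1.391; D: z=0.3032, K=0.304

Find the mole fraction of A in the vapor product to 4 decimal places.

y_A = 0.4047

Newton–Raphson from ψ = 0.5:
  ψ = 0.5000: g = 0.21229, g' = -0.8453 → ψ = 0.7512
  ψ = 0.7512: g = -0.00651, g' = -0.9642 → ψ = 0.7444
Converged at ψ = 0.7444.
Compositions from xᵢ = zᵢ/(1+ψ(Kᵢ−1)), yᵢ = Kᵢxᵢ:
  A: x = 0.1245, y = 0.4047
  B: x = 0.0352, y = 0.1104
  C: x = 0.2111, y = 0.2936
  D: x = 0.6292, y = 0.1913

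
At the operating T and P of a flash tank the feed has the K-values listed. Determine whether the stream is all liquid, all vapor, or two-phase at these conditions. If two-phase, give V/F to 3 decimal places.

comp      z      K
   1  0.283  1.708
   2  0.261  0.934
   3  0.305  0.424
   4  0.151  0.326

all liquid

ΣzᵢKᵢ = 0.906; Σzᵢ/Kᵢ = 1.628.
Since ΣzᵢKᵢ < 1 the mixture is below its bubble point — single liquid phase.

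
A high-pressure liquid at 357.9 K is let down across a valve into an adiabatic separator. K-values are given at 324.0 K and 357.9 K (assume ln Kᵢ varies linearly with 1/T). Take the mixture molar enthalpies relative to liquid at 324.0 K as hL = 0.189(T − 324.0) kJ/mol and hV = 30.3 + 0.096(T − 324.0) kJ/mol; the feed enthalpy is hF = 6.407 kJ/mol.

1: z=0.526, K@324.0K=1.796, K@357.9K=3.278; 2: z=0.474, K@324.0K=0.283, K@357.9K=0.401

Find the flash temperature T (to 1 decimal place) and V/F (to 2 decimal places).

T = 326.2 K, V/F = 0.20

Adiabatic flash: solve Rachford–Rice at each trial T, then check hF = ψ·hV(T) + (1−ψ)·hL(T).
  T = 324.0 K: K = (1.796, 0.283), RR gives ψ = 0.138, H_out = 4.185 kJ/mol
  T = 357.9 K: K = (3.278, 0.401), RR gives ψ = 0.670, H_out = 24.597 kJ/mol
  T = 340.9 K: K = (2.461, 0.340), RR gives ψ = 0.472, H_out = 16.755 kJ/mol
  T = 332.4 K: K = (2.109, 0.311), RR gives ψ = 0.335, H_out = 11.489 kJ/mol
  T = 328.2 K: K = (1.948, 0.297), RR gives ψ = 0.248, H_out = 8.208 kJ/mol
  T = 326.1 K: K = (1.871, 0.290), RR gives ψ = 0.196, H_out = 6.310 kJ/mol
Linear interpolation between T = 326.1 (H_out = 6.310) and T = 328.2 (H_out = 8.208) on hF = 6.407 gives T ≈ 326.2 K, at which ψ = 0.20.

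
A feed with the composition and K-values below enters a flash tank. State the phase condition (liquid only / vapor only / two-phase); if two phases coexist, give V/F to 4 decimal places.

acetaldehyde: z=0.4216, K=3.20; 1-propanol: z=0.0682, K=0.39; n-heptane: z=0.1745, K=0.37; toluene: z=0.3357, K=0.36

two-phase, V/F = 0.4026

ΣzᵢKᵢ = 1.5611; Σzᵢ/Kᵢ = 1.7107.
Both exceed 1, so a two-phase solution exists.
Let ψ = V/F and solve Σ zᵢ(Kᵢ−1)/(1+ψ(Kᵢ−1)) = 0.
Iterate (Newton) starting at ψ = 0.5:
  ψ = 0.5000: g = -0.09462, g' = -0.9602 → ψ = 0.4015
  ψ = 0.4015: g = 0.00114, g' = -0.9930 → ψ = 0.4026
Converged at ψ = 0.4026.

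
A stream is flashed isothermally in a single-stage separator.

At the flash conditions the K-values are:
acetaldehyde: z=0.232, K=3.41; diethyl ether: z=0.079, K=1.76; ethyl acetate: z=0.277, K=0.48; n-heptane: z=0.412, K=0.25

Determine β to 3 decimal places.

Let β = V/F and solve Σ zᵢ(Kᵢ−1)/(1+β(Kᵢ−1)) = 0.
g(0) = ΣzᵢKᵢ − 1 = 0.166 and g(1) = 1 − Σzᵢ/Kᵢ = -1.338, so a root lies in (0, 1).
Iterate (Newton) starting at β = 0.5:
  β = 0.500: g = -0.3920, g' = -1.031 → β = 0.120
  β = 0.120: g = -0.0043, g' = -1.214 → β = 0.116
Converged at β = 0.116.

β = 0.116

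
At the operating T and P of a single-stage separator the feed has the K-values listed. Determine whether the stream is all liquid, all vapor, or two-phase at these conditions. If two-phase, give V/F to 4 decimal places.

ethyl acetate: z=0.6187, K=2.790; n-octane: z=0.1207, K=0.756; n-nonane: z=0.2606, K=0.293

ΣzᵢKᵢ = 1.8938; Σzᵢ/Kᵢ = 1.2708.
Both exceed 1, so a two-phase solution exists.
Material balance + equilibrium reduce to Σ zᵢ(Kᵢ−1)/(1+ψ(Kᵢ−1)) = 0.
Iterate (Newton) starting at ψ = 0.5:
  ψ = 0.5000: g = 0.26589, g' = -0.8730 → ψ = 0.8046
  ψ = 0.8046: g = -0.01010, g' = -1.0447 → ψ = 0.7949
  ψ = 0.7949: g = -0.00008, g' = -1.0277 → ψ = 0.7948
Converged at ψ = 0.7948.

two-phase, V/F = 0.7948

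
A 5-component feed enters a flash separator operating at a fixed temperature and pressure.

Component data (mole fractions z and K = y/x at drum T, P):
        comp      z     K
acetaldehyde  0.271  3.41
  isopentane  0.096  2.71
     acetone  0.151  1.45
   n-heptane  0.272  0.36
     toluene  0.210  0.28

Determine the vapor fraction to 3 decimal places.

ψ = 0.444

Material balance + equilibrium reduce to Σ zᵢ(Kᵢ−1)/(1+ψ(Kᵢ−1)) = 0.
Feasibility: ΣzᵢKᵢ = 1.560, Σzᵢ/Kᵢ = 1.725 — both > 1, two phases present.
Newton–Raphson from ψ = 0.59:
  ψ = 0.590: g = -0.1375, g' = -0.974 → ψ = 0.449
  ψ = 0.449: g = -0.0044, g' = -0.931 → ψ = 0.444
Converged at ψ = 0.444.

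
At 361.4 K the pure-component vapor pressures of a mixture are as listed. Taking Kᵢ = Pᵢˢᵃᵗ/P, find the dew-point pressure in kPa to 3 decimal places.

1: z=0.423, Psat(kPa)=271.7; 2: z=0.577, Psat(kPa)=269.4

Pdew = 270.368 kPa

At the dew point ψ → 1, so Σzᵢ/Kᵢ = 1 with Kᵢ = Pᵢˢᵃᵗ/P ⇒ 1/P = Σzᵢ/Pᵢˢᵃᵗ.
1/P = 0.423/271.7 + 0.577/269.4 = 0.003699 ⇒ P = 270.368 kPa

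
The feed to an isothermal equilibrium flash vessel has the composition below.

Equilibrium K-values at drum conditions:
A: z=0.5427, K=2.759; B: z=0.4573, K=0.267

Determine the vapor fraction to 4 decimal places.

Let ψ = V/F and solve Σ zᵢ(Kᵢ−1)/(1+ψ(Kᵢ−1)) = 0.
Feasibility: ΣzᵢKᵢ = 1.6194, Σzᵢ/Kᵢ = 1.9094 — both > 1, two phases present.
Newton–Raphson from ψ = 0.57:
  ψ = 0.5700: g = -0.09908, g' = -1.1436 → ψ = 0.4834
  ψ = 0.4834: g = -0.00319, g' = -1.0798 → ψ = 0.4804
Converged at ψ = 0.4804.

ψ = 0.4804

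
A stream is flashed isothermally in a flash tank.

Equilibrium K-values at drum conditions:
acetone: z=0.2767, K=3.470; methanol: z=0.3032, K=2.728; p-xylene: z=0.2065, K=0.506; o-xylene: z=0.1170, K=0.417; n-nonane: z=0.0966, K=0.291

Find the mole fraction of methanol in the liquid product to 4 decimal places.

Material balance + equilibrium reduce to Σ zᵢ(Kᵢ−1)/(1+V/F(Kᵢ−1)) = 0.
Check two-phase: ΣzᵢKᵢ = 1.9687 > 1 and Σzᵢ/Kᵢ = 1.2115 > 1, so g(0) = 0.9687 > 0 and g(1) = -0.2115 < 0.
Iterate (Newton) starting at V/F = 0.45:
  V/F = 0.4500: g = 0.29420, g' = -0.9263 → V/F = 0.7676
  V/F = 0.7676: g = 0.02314, g' = -0.8634 → V/F = 0.7944
  V/F = 0.7944: g = -0.00024, g' = -0.8823 → V/F = 0.7941
Converged at V/F = 0.7941.
Compositions from xᵢ = zᵢ/(1+V/F(Kᵢ−1)), yᵢ = Kᵢxᵢ:
  acetone: x = 0.0934, y = 0.3242
  methanol: x = 0.1278, y = 0.3487
  p-xylene: x = 0.3398, y = 0.1719
  o-xylene: x = 0.2179, y = 0.0909
  n-nonane: x = 0.2211, y = 0.0643

x_methanol = 0.1278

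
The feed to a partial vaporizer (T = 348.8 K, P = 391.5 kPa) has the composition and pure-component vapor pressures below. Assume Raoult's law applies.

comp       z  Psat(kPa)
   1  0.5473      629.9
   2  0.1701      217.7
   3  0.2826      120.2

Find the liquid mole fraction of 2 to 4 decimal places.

x_2 = 0.1836

Raoult's law: Kᵢ = Pᵢˢᵃᵗ/P = Pᵢˢᵃᵗ/391.5.
  K_1 = 629.9/391.5 = 1.608940, K_2 = 217.7/391.5 = 0.556066, K_3 = 120.2/391.5 = 0.307024
Material balance + equilibrium reduce to Σ zᵢ(Kᵢ−1)/(1+β(Kᵢ−1)) = 0.
Feasibility: ΣzᵢKᵢ = 1.0619, Σzᵢ/Kᵢ = 1.5665 — both > 1, two phases present.
Newton iteration, β⁰ = 0.56:
  β = 0.5600: g = -0.17200, g' = -0.5346 → β = 0.2383
  β = 0.2383: g = -0.02797, g' = -0.3914 → β = 0.1668
  β = 0.1668: g = -0.00044, g' = -0.3798 → β = 0.1656
Converged at β = 0.1656.
Compositions from xᵢ = zᵢ/(1+β(Kᵢ−1)), yᵢ = Kᵢxᵢ:
  1: x = 0.4972, y = 0.7999
  2: x = 0.1836, y = 0.1021
  3: x = 0.3192, y = 0.0980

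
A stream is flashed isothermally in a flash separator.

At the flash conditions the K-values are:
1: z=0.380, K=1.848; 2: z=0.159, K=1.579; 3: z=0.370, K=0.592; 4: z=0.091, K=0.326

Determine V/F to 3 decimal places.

V/F = 0.543

Material balance + equilibrium reduce to Σ zᵢ(Kᵢ−1)/(1+V/F(Kᵢ−1)) = 0.
Check two-phase: ΣzᵢKᵢ = 1.202 > 1 and Σzᵢ/Kᵢ = 1.210 > 1, so g(0) = 0.202 > 0 and g(1) = -0.210 < 0.
Iterate (Newton) starting at V/F = 0.5:
  V/F = 0.500: g = 0.0155, g' = -0.358 → V/F = 0.543
Converged at V/F = 0.543.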